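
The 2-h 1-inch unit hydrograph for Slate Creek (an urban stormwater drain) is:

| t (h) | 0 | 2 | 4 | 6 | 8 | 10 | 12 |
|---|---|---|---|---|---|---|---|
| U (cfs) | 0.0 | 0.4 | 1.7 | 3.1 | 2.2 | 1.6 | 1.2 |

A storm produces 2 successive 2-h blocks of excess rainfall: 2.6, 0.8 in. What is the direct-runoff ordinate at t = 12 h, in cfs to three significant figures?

Q ≈ 4.40 cfs

By discrete convolution, Q_j = Σ (P_i / 1 in) · U_{j−i}.
At t = 12 h (j=6): Q = (2.6/1)·1.2 + (0.8/1)·1.6 = 4.40 cfs.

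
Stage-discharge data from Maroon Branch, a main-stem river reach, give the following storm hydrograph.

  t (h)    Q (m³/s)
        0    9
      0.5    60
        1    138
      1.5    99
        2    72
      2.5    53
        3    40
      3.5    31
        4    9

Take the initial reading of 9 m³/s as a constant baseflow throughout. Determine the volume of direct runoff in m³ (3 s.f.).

Direct-runoff ordinates (Q − Q_b): 0.0, 51.0, 129.0, 90.0, 63.0, 44.0, 31.0, 22.0, 0.0 m³/s.
ΣQ_DR = 430.0 m³/s.
With Δt = 0.5 h = 1800 s, V = ΣQ_DR · Δt = 430.0 × 1800 = 7.74 × 10^5 m³.

V ≈ 7.74 × 10^5 m³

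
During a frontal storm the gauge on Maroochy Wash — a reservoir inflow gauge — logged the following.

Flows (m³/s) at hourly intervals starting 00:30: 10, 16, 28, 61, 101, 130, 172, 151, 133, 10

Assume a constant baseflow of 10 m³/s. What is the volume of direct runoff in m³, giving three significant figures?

Direct-runoff ordinates (Q − Q_b): 0.0, 6.0, 18.0, 51.0, 91.0, 120.0, 162.0, 141.0, 123.0, 0.0 m³/s.
ΣQ_DR = 712.0 m³/s.
With Δt = 1 h = 3600 s, V = ΣQ_DR · Δt = 712.0 × 3600 = 2.56 × 10^6 m³.

V ≈ 2.56 × 10^6 m³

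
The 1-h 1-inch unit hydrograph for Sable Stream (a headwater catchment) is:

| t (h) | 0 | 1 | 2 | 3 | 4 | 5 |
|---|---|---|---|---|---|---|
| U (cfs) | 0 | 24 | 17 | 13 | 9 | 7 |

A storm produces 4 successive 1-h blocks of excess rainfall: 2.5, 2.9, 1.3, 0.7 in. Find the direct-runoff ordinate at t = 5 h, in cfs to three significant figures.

By discrete convolution, Q_j = Σ (P_i / 1 in) · U_{j−i}.
At t = 5 h (j=5): Q = (2.5/1)·7 + (2.9/1)·9 + (1.3/1)·13 + (0.7/1)·17 = 72.4 cfs.

Q ≈ 72.4 cfs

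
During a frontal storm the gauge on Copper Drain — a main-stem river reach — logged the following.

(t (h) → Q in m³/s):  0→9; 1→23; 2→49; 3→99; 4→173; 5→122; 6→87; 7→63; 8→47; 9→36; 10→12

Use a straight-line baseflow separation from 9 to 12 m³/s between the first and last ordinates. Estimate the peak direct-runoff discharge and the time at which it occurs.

Subtracting baseflow gives direct-runoff ordinates: 0.00, 13.70, 39.40, 89.10, 162.80, 111.50, 76.20, 51.90, 35.60, 24.30, 0.00 m³/s.
The maximum is 162.80 m³/s, occurring at the reading for t = 4 h.

Q_p = 162.80 m³/s at t = 4 h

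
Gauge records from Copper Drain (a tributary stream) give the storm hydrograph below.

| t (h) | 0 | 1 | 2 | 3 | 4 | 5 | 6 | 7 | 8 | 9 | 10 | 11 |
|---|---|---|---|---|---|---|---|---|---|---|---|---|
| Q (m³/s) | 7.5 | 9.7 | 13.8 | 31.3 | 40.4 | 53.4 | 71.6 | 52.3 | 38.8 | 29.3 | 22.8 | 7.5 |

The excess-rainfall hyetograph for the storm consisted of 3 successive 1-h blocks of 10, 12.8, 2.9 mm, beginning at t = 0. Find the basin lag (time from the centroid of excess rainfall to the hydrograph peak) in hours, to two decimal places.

t_L ≈ 4.78 h

Centroid of excess rainfall: t_c = Σ P_i·t̄_i / ΣP_i = 1.2237 h (block centres at 0.5, 1.5, 2.5 h).
Hydrograph peak occurs at t = 6 h, so basin lag t_L = 6 − 1.2237 = 4.78 h.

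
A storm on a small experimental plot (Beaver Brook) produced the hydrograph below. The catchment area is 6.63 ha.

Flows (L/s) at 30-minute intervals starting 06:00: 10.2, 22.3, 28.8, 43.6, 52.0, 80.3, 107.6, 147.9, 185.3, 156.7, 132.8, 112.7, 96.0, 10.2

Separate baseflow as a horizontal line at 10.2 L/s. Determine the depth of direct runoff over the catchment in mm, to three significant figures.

d ≈ 28.3 mm

Direct runoff: 0.0, 12.1, 18.6, 33.4, 41.8, 70.1, 97.4, 137.7, 175.1, 146.5, 122.6, 102.5, 85.8, 0.0 L/s; ΣQ_DR = 1044 L/s.
V = ΣQ_DR · Δt = 1044 × 1800 s = 1.878 × 10^6 L.
Over A = 6.63 ha, depth = V / A = 28.3 mm.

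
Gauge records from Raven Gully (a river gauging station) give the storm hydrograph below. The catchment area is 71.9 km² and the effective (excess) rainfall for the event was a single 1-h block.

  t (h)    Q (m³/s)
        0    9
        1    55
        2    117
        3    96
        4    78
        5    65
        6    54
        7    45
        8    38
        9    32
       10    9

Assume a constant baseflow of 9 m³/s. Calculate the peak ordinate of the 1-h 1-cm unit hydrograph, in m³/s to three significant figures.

Direct runoff: 0.0, 46.0, 108.0, 87.0, 69.0, 56.0, 45.0, 36.0, 29.0, 23.0, 0.0 m³/s; ΣQ_DR = 499.0 m³/s, peak = 108.0 m³/s.
Runoff depth d = ΣQ_DR·Δt / A = 499.0 × 3600 / (71.9 km²) = 24.98 mm.
The 1-cm UH is the DRH scaled by (10 mm)/d, so U_p = 108.0 × 10/24.98 = 43.2 m³/s.

U_p ≈ 43.2 m³/s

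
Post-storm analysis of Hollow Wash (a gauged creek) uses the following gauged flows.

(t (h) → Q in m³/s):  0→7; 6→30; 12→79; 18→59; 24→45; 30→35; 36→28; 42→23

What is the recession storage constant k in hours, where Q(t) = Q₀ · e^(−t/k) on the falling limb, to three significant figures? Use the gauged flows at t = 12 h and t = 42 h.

k ≈ 24.3 h

On the falling limb, Q drops from 79 to 23 m³/s between t = 12 h and t = 42 h (Δt = 30 h).
k = −Δt / ln(Q₂/Q₁) = −30 / ln(23/79) = 24.3 h.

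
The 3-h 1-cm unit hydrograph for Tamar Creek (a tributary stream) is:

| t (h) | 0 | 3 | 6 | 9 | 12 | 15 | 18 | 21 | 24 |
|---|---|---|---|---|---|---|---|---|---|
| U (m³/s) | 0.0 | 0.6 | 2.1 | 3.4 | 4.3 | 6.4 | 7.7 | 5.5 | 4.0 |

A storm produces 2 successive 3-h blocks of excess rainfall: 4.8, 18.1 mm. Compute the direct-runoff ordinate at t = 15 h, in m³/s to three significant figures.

By discrete convolution, Q_j = Σ (P_i / 10 mm) · U_{j−i}.
At t = 15 h (j=5): Q = (4.8/10)·6.4 + (18.1/10)·4.3 = 10.9 m³/s.

Q ≈ 10.9 m³/s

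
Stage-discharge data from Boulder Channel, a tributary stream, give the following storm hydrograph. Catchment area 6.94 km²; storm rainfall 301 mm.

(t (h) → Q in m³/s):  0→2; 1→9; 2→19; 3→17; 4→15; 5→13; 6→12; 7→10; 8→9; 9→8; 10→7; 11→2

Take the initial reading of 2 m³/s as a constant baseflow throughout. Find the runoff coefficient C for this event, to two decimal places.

C ≈ 0.17

ΣQ_DR = 99.00 m³/s; V = ΣQ_DR·Δt = 3.564 × 10^5 m³.
Runoff depth d = V / A = 51.35 mm.
C = d / P = 51.35 / 301 = 0.17.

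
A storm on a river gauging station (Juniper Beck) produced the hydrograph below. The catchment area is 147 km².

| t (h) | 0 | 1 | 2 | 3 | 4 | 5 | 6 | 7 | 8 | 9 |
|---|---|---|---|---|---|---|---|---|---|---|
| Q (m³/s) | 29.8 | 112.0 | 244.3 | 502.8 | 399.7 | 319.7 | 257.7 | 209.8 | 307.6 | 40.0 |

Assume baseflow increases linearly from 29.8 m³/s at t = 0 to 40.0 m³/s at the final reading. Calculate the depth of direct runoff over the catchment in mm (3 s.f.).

d ≈ 50.8 mm

Direct runoff: 0.00, 81.07, 212.23, 469.60, 365.37, 284.23, 221.10, 172.07, 268.73, 0.00 m³/s; ΣQ_DR = 2074 m³/s.
V = ΣQ_DR · Δt = 2074 × 3600 s = 7.468 × 10^6 m³.
Over A = 147 km², depth = V / A = 50.8 mm.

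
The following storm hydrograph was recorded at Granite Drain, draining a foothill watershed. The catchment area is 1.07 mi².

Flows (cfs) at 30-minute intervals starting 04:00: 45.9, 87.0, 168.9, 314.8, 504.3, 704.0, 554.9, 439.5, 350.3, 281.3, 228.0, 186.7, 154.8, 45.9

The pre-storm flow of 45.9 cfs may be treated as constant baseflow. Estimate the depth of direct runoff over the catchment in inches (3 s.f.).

Direct runoff: 0.0, 41.1, 123.0, 268.9, 458.4, 658.1, 509.0, 393.6, 304.4, 235.4, 182.1, 140.8, 108.9, 0.0 cfs; ΣQ_DR = 3424 cfs.
V = ΣQ_DR · Δt = 3424 × 1800 s = 6.163 × 10^6 ft³.
Over A = 1.07 mi², depth = V / A = 2.48 in.

d ≈ 2.48 in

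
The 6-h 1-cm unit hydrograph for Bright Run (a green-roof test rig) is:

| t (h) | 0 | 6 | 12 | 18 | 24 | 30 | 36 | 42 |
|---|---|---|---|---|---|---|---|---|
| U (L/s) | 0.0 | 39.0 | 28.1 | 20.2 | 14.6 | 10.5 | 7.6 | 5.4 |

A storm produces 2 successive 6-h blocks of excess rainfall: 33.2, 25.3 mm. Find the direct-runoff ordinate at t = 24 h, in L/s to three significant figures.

Q ≈ 99.6 L/s

By discrete convolution, Q_j = Σ (P_i / 10 mm) · U_{j−i}.
At t = 24 h (j=4): Q = (33.2/10)·14.6 + (25.3/10)·20.2 = 99.6 L/s.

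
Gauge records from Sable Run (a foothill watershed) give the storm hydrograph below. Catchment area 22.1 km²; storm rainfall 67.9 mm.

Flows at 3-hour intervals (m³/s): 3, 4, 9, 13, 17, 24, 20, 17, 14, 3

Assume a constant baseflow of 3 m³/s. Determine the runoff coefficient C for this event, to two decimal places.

C ≈ 0.68

ΣQ_DR = 94.00 m³/s; V = ΣQ_DR·Δt = 1.015 × 10^6 m³.
Runoff depth d = V / A = 45.94 mm.
C = d / P = 45.94 / 67.9 = 0.68.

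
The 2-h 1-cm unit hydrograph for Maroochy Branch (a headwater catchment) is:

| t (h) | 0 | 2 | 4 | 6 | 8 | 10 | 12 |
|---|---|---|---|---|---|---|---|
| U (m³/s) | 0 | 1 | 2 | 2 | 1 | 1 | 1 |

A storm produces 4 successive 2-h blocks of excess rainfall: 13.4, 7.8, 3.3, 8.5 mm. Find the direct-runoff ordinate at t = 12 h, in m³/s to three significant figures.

Q ≈ 4.15 m³/s

By discrete convolution, Q_j = Σ (P_i / 10 mm) · U_{j−i}.
At t = 12 h (j=6): Q = (13.4/10)·1 + (7.8/10)·1 + (3.3/10)·1 + (8.5/10)·2 = 4.15 m³/s.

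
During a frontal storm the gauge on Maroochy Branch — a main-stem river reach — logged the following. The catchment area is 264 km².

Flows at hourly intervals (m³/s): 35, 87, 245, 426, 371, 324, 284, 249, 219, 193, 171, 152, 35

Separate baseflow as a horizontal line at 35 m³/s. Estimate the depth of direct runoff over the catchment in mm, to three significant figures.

Direct runoff: 0.0, 52.0, 210.0, 391.0, 336.0, 289.0, 249.0, 214.0, 184.0, 158.0, 136.0, 117.0, 0.0 m³/s; ΣQ_DR = 2336 m³/s.
V = ΣQ_DR · Δt = 2336 × 3600 s = 8.410 × 10^6 m³.
Over A = 264 km², depth = V / A = 31.9 mm.

d ≈ 31.9 mm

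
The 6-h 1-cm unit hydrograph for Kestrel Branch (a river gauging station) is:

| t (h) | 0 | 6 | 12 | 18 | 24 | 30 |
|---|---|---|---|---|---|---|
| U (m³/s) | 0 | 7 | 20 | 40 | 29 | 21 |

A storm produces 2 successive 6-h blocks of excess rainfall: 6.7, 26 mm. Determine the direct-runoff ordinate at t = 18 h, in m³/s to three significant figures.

By discrete convolution, Q_j = Σ (P_i / 10 mm) · U_{j−i}.
At t = 18 h (j=3): Q = (6.7/10)·40 + (26/10)·20 = 78.8 m³/s.

Q ≈ 78.8 m³/s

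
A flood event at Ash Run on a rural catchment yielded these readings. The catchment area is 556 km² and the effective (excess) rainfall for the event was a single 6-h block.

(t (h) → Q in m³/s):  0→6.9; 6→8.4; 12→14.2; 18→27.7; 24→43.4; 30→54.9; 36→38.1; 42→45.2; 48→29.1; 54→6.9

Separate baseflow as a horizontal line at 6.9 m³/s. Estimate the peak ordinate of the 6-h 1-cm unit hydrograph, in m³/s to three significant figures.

U_p ≈ 60.0 m³/s

Direct runoff: 0.0, 1.5, 7.3, 20.8, 36.5, 48.0, 31.2, 38.3, 22.2, 0.0 m³/s; ΣQ_DR = 205.8 m³/s, peak = 48.0 m³/s.
Runoff depth d = ΣQ_DR·Δt / A = 205.8 × 21600 / (556 km²) = 7.995 mm.
The 1-cm UH is the DRH scaled by (10 mm)/d, so U_p = 48.0 × 10/7.995 = 60.0 m³/s.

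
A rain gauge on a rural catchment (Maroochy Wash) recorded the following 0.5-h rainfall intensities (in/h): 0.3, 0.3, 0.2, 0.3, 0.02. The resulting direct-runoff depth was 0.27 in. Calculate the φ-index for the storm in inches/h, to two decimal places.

φ ≈ 0.14 in/h

Only the 4 blocks with intensity above φ contribute runoff: 0.3, 0.3, 0.2, 0.3 in/h.
Σ(I−φ)·Δt = d  ⇒  (0.3+0.3+0.2+0.3 − 4φ)·0.5 = 0.27
φ = (1.100 − 0.27/0.5) / 4 = 0.14 in/h.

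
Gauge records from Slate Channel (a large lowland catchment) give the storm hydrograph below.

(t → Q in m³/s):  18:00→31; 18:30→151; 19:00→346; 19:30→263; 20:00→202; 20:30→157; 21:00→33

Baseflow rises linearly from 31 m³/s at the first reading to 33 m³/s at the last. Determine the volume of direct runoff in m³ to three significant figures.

V ≈ 1.73 × 10^6 m³

Direct-runoff ordinates (Q − Q_b): 0.00, 119.67, 314.33, 231.00, 169.67, 124.33, 0.00 m³/s.
ΣQ_DR = 959.0 m³/s.
With Δt = 0.5 h = 1800 s, V = ΣQ_DR · Δt = 959.0 × 1800 = 1.73 × 10^6 m³.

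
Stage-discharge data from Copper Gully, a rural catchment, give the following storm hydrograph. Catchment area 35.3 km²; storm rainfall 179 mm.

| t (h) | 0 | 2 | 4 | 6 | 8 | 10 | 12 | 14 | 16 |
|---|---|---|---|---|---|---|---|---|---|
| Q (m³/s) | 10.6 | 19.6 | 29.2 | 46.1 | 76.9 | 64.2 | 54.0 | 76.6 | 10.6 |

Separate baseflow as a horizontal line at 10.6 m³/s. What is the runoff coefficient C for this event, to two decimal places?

ΣQ_DR = 292.4 m³/s; V = ΣQ_DR·Δt = 2.105 × 10^6 m³.
Runoff depth d = V / A = 59.64 mm.
C = d / P = 59.64 / 179 = 0.33.

C ≈ 0.33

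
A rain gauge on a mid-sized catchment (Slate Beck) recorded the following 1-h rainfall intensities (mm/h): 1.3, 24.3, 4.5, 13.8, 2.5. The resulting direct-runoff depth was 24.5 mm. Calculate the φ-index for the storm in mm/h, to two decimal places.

Only the 2 blocks with intensity above φ contribute runoff: 24.3, 13.8 mm/h.
Σ(I−φ)·Δt = d  ⇒  (24.3+13.8 − 2φ)·1 = 24.5
φ = (38.10 − 24.5/1) / 2 = 6.80 mm/h.

φ ≈ 6.80 mm/h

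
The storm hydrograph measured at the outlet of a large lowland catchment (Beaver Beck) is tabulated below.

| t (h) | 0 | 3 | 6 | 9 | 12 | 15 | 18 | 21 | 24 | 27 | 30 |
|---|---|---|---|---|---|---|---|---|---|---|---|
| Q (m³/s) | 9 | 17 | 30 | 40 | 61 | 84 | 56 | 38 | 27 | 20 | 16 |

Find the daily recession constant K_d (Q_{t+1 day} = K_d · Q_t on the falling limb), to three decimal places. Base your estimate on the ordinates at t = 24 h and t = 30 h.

K_d ≈ 0.123

Between t = 24 h and t = 30 h the flow falls from 27 to 16 m³/s over 2×3 h = 6 h.
Per-interval ratio K = (16/27)^(1/2) = 0.7698; K_d = K^(24/3) = 0.123.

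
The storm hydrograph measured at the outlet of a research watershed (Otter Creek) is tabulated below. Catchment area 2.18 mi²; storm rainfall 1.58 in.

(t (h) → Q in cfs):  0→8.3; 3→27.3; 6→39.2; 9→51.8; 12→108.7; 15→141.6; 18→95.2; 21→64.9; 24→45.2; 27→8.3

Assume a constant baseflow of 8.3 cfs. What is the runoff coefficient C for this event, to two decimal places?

C ≈ 0.68

ΣQ_DR = 507.5 cfs; V = ΣQ_DR·Δt = 5.481 × 10^6 ft³.
Runoff depth d = V / A = 1.082 in.
C = d / P = 1.082 / 1.58 = 0.68.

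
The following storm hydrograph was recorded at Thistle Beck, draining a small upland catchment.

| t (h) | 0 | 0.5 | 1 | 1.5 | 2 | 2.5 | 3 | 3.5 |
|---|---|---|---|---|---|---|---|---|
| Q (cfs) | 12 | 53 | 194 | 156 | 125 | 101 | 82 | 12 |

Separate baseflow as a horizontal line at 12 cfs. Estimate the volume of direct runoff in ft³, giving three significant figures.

V ≈ 1.15 × 10^6 ft³

Direct-runoff ordinates (Q − Q_b): 0.0, 41.0, 182.0, 144.0, 113.0, 89.0, 70.0, 0.0 cfs.
ΣQ_DR = 639.0 cfs.
With Δt = 0.5 h = 1800 s, V = ΣQ_DR · Δt = 639.0 × 1800 = 1.15 × 10^6 ft³.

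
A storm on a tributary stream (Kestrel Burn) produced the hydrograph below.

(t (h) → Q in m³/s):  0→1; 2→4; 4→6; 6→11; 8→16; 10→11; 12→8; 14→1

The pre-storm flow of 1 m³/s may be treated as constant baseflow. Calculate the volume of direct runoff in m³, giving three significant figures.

Direct-runoff ordinates (Q − Q_b): 0.0, 3.0, 5.0, 10.0, 15.0, 10.0, 7.0, 0.0 m³/s.
ΣQ_DR = 50.00 m³/s.
With Δt = 2 h = 7200 s, V = ΣQ_DR · Δt = 50.00 × 7200 = 3.60 × 10^5 m³.

V ≈ 3.60 × 10^5 m³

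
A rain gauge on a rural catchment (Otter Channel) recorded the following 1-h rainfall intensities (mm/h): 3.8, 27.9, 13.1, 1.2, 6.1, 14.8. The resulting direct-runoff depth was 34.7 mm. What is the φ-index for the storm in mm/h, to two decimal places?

Only the 3 blocks with intensity above φ contribute runoff: 27.9, 13.1, 14.8 mm/h.
Σ(I−φ)·Δt = d  ⇒  (27.9+13.1+14.8 − 3φ)·1 = 34.7
φ = (55.80 − 34.7/1) / 3 = 7.03 mm/h.

φ ≈ 7.03 mm/h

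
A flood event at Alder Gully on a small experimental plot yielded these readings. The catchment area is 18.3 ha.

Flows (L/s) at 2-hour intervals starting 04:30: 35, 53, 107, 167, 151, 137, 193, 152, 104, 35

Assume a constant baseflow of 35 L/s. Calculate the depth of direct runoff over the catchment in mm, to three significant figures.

Direct runoff: 0.0, 18.0, 72.0, 132.0, 116.0, 102.0, 158.0, 117.0, 69.0, 0.0 L/s; ΣQ_DR = 784.0 L/s.
V = ΣQ_DR · Δt = 784.0 × 7200 s = 5.645 × 10^6 L.
Over A = 18.3 ha, depth = V / A = 30.8 mm.

d ≈ 30.8 mm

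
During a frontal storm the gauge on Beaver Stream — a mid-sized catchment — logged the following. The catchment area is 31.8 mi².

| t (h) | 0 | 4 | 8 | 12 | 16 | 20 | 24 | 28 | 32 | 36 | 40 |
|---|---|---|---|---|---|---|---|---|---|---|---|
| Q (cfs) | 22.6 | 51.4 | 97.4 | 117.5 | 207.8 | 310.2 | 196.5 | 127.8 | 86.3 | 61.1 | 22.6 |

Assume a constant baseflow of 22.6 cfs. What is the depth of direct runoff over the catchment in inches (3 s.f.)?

Direct runoff: 0.0, 28.8, 74.8, 94.9, 185.2, 287.6, 173.9, 105.2, 63.7, 38.5, 0.0 cfs; ΣQ_DR = 1053 cfs.
V = ΣQ_DR · Δt = 1053 × 14400 s = 1.516 × 10^7 ft³.
Over A = 31.8 mi², depth = V / A = 0.205 in.

d ≈ 0.205 in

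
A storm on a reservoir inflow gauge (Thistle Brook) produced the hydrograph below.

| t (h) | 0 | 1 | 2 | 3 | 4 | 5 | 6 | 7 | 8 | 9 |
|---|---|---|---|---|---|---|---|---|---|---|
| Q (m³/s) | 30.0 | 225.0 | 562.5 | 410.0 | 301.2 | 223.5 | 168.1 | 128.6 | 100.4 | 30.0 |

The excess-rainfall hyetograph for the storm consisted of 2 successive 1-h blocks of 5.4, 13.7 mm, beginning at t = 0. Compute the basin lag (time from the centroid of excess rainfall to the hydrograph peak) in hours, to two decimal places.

Centroid of excess rainfall: t_c = Σ P_i·t̄_i / ΣP_i = 1.2173 h (block centres at 0.5, 1.5 h).
Hydrograph peak occurs at t = 2 h, so basin lag t_L = 2 − 1.2173 = 0.78 h.

t_L ≈ 0.78 h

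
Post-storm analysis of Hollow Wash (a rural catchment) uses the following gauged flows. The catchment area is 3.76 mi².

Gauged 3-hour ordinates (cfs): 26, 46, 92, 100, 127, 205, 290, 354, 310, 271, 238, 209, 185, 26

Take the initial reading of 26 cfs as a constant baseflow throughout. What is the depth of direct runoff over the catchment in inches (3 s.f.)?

Direct runoff: 0.0, 20.0, 66.0, 74.0, 101.0, 179.0, 264.0, 328.0, 284.0, 245.0, 212.0, 183.0, 159.0, 0.0 cfs; ΣQ_DR = 2115 cfs.
V = ΣQ_DR · Δt = 2115 × 10800 s = 2.284 × 10^7 ft³.
Over A = 3.76 mi², depth = V / A = 2.61 in.

d ≈ 2.61 in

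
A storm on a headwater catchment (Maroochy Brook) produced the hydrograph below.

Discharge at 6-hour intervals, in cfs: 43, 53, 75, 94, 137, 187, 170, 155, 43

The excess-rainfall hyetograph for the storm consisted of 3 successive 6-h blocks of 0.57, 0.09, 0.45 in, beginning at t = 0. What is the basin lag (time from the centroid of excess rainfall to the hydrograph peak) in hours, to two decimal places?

Centroid of excess rainfall: t_c = Σ P_i·t̄_i / ΣP_i = 8.3514 h (block centres at 3, 9, 15 h).
Hydrograph peak occurs at t = 30 h, so basin lag t_L = 30 − 8.3514 = 21.65 h.

t_L ≈ 21.65 h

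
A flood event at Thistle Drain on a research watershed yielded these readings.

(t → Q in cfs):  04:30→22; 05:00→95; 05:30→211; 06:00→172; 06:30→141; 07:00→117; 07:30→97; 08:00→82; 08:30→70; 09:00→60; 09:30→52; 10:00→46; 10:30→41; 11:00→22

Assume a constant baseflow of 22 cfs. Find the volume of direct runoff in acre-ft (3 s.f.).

Direct-runoff ordinates (Q − Q_b): 0.0, 73.0, 189.0, 150.0, 119.0, 95.0, 75.0, 60.0, 48.0, 38.0, 30.0, 24.0, 19.0, 0.0 cfs.
ΣQ_DR = 920.0 cfs.
With Δt = 0.5 h = 1800 s, V = ΣQ_DR · Δt = 920.0 × 1800 = 1.66 × 10^6 ft³ = 38.0 acre-ft.

V ≈ 38.0 acre-ft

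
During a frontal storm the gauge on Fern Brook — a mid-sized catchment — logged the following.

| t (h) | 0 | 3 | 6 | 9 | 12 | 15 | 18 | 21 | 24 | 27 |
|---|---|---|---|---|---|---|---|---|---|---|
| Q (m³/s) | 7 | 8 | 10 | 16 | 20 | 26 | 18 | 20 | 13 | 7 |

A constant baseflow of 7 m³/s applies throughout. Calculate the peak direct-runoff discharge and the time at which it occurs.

Q_p = 19.0 m³/s at t = 15 h

Subtracting baseflow gives direct-runoff ordinates: 0.0, 1.0, 3.0, 9.0, 13.0, 19.0, 11.0, 13.0, 6.0, 0.0 m³/s.
The maximum is 19.0 m³/s, occurring at the reading for t = 15 h.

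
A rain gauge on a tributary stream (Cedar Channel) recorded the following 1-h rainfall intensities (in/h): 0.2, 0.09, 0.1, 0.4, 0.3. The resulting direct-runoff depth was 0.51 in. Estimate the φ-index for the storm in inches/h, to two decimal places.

φ ≈ 0.13 in/h

Only the 3 blocks with intensity above φ contribute runoff: 0.2, 0.4, 0.3 in/h.
Σ(I−φ)·Δt = d  ⇒  (0.2+0.4+0.3 − 3φ)·1 = 0.51
φ = (0.9000 − 0.51/1) / 3 = 0.13 in/h.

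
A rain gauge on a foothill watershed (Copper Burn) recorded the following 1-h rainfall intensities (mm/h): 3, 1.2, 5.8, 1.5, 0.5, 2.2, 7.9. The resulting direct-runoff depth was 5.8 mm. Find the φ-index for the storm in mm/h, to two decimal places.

φ ≈ 3.95 mm/h

Only the 2 blocks with intensity above φ contribute runoff: 5.8, 7.9 mm/h.
Σ(I−φ)·Δt = d  ⇒  (5.8+7.9 − 2φ)·1 = 5.8
φ = (13.70 − 5.8/1) / 2 = 3.95 mm/h.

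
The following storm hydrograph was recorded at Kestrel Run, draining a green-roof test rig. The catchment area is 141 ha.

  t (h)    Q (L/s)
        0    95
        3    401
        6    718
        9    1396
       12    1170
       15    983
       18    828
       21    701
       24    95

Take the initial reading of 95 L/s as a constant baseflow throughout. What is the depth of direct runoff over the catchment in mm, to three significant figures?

Direct runoff: 0.0, 306.0, 623.0, 1301.0, 1075.0, 888.0, 733.0, 606.0, 0.0 L/s; ΣQ_DR = 5532 L/s.
V = ΣQ_DR · Δt = 5532 × 10800 s = 5.975 × 10^7 L.
Over A = 141 ha, depth = V / A = 42.4 mm.

d ≈ 42.4 mm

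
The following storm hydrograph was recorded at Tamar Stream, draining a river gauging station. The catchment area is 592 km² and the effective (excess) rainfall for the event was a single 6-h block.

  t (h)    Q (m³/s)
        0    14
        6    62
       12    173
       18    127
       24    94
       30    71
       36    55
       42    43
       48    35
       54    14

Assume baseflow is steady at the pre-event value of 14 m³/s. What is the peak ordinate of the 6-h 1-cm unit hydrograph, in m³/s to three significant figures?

U_p ≈ 79.5 m³/s

Direct runoff: 0.0, 48.0, 159.0, 113.0, 80.0, 57.0, 41.0, 29.0, 21.0, 0.0 m³/s; ΣQ_DR = 548.0 m³/s, peak = 159.0 m³/s.
Runoff depth d = ΣQ_DR·Δt / A = 548.0 × 21600 / (592 km²) = 19.99 mm.
The 1-cm UH is the DRH scaled by (10 mm)/d, so U_p = 159.0 × 10/19.99 = 79.5 m³/s.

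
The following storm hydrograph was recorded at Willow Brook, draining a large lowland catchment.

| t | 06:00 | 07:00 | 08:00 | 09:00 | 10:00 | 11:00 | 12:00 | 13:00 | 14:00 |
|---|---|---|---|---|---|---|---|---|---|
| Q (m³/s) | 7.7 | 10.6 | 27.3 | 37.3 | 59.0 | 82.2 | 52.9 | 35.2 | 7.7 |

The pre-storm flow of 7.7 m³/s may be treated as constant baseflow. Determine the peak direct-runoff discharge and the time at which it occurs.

Q_p = 74.5 m³/s at t = 11:00

Subtracting baseflow gives direct-runoff ordinates: 0.0, 2.9, 19.6, 29.6, 51.3, 74.5, 45.2, 27.5, 0.0 m³/s.
The maximum is 74.5 m³/s, occurring at the reading for t = 11:00.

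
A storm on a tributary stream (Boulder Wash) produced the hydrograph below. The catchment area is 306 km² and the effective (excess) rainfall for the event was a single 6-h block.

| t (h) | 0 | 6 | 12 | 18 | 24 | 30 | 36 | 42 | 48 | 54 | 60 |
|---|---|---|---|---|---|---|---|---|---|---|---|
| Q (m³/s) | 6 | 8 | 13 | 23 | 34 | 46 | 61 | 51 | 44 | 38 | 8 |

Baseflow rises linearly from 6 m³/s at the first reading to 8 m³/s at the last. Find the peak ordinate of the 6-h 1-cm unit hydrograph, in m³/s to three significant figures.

U_p ≈ 29.9 m³/s

Direct runoff: 0.00, 1.80, 6.60, 16.40, 27.20, 39.00, 53.80, 43.60, 36.40, 30.20, 0.00 m³/s; ΣQ_DR = 255.0 m³/s, peak = 53.80 m³/s.
Runoff depth d = ΣQ_DR·Δt / A = 255.0 × 21600 / (306 km²) = 18.00 mm.
The 1-cm UH is the DRH scaled by (10 mm)/d, so U_p = 53.80 × 10/18.00 = 29.9 m³/s.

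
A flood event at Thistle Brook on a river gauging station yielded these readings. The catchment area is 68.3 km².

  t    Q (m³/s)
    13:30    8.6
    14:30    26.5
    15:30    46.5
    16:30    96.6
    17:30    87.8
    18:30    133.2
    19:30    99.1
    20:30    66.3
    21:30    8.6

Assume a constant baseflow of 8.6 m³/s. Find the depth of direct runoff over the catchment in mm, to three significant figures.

Direct runoff: 0.0, 17.9, 37.9, 88.0, 79.2, 124.6, 90.5, 57.7, 0.0 m³/s; ΣQ_DR = 495.8 m³/s.
V = ΣQ_DR · Δt = 495.8 × 3600 s = 1.785 × 10^6 m³.
Over A = 68.3 km², depth = V / A = 26.1 mm.

d ≈ 26.1 mm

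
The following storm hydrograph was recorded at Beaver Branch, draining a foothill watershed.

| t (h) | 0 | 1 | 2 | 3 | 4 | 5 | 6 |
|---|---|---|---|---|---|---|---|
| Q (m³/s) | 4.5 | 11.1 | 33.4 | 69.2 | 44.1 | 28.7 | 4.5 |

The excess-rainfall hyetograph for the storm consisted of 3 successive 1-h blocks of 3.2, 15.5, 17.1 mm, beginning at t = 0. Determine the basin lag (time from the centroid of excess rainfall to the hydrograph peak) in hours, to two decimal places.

Centroid of excess rainfall: t_c = Σ P_i·t̄_i / ΣP_i = 1.8883 h (block centres at 0.5, 1.5, 2.5 h).
Hydrograph peak occurs at t = 3 h, so basin lag t_L = 3 − 1.8883 = 1.11 h.

t_L ≈ 1.11 h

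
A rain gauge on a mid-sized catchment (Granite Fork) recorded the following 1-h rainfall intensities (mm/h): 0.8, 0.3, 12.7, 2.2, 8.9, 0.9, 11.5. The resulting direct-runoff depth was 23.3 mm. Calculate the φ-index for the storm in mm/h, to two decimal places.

φ ≈ 3.27 mm/h

Only the 3 blocks with intensity above φ contribute runoff: 12.7, 8.9, 11.5 mm/h.
Σ(I−φ)·Δt = d  ⇒  (12.7+8.9+11.5 − 3φ)·1 = 23.3
φ = (33.10 − 23.3/1) / 3 = 3.27 mm/h.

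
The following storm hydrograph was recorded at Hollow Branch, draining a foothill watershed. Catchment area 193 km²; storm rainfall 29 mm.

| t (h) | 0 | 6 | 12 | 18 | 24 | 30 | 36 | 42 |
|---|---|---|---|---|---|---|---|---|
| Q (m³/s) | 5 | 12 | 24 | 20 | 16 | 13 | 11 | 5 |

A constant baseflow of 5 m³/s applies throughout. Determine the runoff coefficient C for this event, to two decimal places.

ΣQ_DR = 66.00 m³/s; V = ΣQ_DR·Δt = 1.426 × 10^6 m³.
Runoff depth d = V / A = 7.387 mm.
C = d / P = 7.387 / 29 = 0.25.

C ≈ 0.25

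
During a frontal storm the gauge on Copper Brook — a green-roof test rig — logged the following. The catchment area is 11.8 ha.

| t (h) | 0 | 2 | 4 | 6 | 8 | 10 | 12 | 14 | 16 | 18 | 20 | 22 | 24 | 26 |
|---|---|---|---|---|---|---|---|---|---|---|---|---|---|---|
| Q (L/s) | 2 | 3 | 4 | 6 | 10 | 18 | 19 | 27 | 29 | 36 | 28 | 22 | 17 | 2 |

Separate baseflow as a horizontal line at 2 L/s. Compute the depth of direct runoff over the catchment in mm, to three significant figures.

d ≈ 11.9 mm

Direct runoff: 0.0, 1.0, 2.0, 4.0, 8.0, 16.0, 17.0, 25.0, 27.0, 34.0, 26.0, 20.0, 15.0, 0.0 L/s; ΣQ_DR = 195.0 L/s.
V = ΣQ_DR · Δt = 195.0 × 7200 s = 1.404 × 10^6 L.
Over A = 11.8 ha, depth = V / A = 11.9 mm.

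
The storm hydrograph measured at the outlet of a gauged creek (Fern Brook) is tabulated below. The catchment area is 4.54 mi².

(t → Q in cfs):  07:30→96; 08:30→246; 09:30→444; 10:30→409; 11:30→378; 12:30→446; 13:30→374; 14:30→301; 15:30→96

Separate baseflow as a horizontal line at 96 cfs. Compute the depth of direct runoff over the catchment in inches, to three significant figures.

d ≈ 0.657 in

Direct runoff: 0.0, 150.0, 348.0, 313.0, 282.0, 350.0, 278.0, 205.0, 0.0 cfs; ΣQ_DR = 1926 cfs.
V = ΣQ_DR · Δt = 1926 × 3600 s = 6.934 × 10^6 ft³.
Over A = 4.54 mi², depth = V / A = 0.657 in.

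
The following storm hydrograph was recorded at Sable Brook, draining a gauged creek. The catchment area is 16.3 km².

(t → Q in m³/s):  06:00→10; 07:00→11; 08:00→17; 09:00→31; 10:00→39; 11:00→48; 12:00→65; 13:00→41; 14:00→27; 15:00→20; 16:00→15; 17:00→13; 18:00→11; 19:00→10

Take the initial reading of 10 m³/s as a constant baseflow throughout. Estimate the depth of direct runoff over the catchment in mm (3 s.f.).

Direct runoff: 0.0, 1.0, 7.0, 21.0, 29.0, 38.0, 55.0, 31.0, 17.0, 10.0, 5.0, 3.0, 1.0, 0.0 m³/s; ΣQ_DR = 218.0 m³/s.
V = ΣQ_DR · Δt = 218.0 × 3600 s = 7.848 × 10^5 m³.
Over A = 16.3 km², depth = V / A = 48.1 mm.

d ≈ 48.1 mm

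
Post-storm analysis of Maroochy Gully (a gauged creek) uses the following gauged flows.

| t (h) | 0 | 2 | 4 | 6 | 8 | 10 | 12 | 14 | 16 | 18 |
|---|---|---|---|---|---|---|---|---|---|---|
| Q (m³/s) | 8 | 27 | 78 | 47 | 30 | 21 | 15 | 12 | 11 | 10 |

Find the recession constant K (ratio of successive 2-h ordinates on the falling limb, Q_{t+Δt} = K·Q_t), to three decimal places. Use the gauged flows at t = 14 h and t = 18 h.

Using the recession-limb readings at t = 14 h and t = 18 h: Q falls from 12 to 10 m³/s over 2 intervals.
K = (Q₂/Q₁)^(1/2) = (10/12)^(1/2) = 0.913.

K ≈ 0.913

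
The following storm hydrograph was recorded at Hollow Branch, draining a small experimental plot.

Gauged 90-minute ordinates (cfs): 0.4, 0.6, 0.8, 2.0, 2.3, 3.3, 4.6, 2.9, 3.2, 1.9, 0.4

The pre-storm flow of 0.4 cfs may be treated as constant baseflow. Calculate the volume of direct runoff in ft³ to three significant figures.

V ≈ 97200 ft³

Direct-runoff ordinates (Q − Q_b): 0.0, 0.2, 0.4, 1.6, 1.9, 2.9, 4.2, 2.5, 2.8, 1.5, 0.0 cfs.
ΣQ_DR = 18.00 cfs.
With Δt = 1.5 h = 5400 s, V = ΣQ_DR · Δt = 18.00 × 5400 = 97200 ft³.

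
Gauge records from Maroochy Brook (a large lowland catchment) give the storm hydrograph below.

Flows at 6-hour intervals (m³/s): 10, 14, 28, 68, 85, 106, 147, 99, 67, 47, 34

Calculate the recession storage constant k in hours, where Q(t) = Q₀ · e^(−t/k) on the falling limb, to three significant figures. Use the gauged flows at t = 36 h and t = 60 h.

k ≈ 16.4 h

On the falling limb, Q drops from 147 to 34 m³/s between t = 36 h and t = 60 h (Δt = 24 h).
k = −Δt / ln(Q₂/Q₁) = −24 / ln(34/147) = 16.4 h.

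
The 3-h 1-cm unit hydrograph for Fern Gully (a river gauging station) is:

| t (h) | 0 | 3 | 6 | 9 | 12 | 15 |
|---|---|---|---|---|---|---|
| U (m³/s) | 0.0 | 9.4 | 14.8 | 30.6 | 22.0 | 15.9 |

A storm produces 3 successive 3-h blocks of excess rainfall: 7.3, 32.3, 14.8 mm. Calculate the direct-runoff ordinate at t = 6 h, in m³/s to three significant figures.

By discrete convolution, Q_j = Σ (P_i / 10 mm) · U_{j−i}.
At t = 6 h (j=2): Q = (7.3/10)·14.8 + (32.3/10)·9.4 + (14.8/10)·0.0 = 41.2 m³/s.

Q ≈ 41.2 m³/s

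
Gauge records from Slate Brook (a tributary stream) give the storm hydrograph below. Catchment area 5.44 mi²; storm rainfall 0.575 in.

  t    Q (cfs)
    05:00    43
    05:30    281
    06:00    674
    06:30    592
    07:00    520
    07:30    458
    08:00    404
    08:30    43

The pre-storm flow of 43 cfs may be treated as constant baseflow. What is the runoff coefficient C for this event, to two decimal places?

ΣQ_DR = 2671 cfs; V = ΣQ_DR·Δt = 4.808 × 10^6 ft³.
Runoff depth d = V / A = 0.3804 in.
C = d / P = 0.3804 / 0.575 = 0.66.

C ≈ 0.66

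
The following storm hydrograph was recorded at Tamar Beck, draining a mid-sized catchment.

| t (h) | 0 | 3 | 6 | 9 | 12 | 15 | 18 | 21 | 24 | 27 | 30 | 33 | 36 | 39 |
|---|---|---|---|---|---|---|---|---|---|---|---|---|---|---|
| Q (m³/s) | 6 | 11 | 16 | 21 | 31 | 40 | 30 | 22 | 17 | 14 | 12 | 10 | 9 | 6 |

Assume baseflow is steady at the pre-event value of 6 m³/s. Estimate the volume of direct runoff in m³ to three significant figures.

Direct-runoff ordinates (Q − Q_b): 0.0, 5.0, 10.0, 15.0, 25.0, 34.0, 24.0, 16.0, 11.0, 8.0, 6.0, 4.0, 3.0, 0.0 m³/s.
ΣQ_DR = 161.0 m³/s.
With Δt = 3 h = 10800 s, V = ΣQ_DR · Δt = 161.0 × 10800 = 1.74 × 10^6 m³.

V ≈ 1.74 × 10^6 m³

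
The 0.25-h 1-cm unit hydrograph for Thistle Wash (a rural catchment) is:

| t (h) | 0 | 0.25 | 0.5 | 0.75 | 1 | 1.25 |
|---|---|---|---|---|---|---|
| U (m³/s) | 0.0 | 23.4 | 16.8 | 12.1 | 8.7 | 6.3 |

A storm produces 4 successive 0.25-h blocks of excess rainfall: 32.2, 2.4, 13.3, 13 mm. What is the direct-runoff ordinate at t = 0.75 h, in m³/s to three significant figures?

Q ≈ 74.1 m³/s

By discrete convolution, Q_j = Σ (P_i / 10 mm) · U_{j−i}.
At t = 0.75 h (j=3): Q = (32.2/10)·12.1 + (2.4/10)·16.8 + (13.3/10)·23.4 + (13/10)·0.0 = 74.1 m³/s.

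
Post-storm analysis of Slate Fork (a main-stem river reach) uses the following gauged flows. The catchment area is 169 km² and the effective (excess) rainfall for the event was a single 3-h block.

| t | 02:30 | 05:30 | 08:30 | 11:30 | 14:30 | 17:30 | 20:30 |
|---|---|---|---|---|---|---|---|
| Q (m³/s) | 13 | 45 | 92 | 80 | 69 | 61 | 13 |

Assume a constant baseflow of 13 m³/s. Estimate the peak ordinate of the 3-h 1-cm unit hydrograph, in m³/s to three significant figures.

Direct runoff: 0.0, 32.0, 79.0, 67.0, 56.0, 48.0, 0.0 m³/s; ΣQ_DR = 282.0 m³/s, peak = 79.0 m³/s.
Runoff depth d = ΣQ_DR·Δt / A = 282.0 × 10800 / (169 km²) = 18.02 mm.
The 1-cm UH is the DRH scaled by (10 mm)/d, so U_p = 79.0 × 10/18.02 = 43.8 m³/s.

U_p ≈ 43.8 m³/s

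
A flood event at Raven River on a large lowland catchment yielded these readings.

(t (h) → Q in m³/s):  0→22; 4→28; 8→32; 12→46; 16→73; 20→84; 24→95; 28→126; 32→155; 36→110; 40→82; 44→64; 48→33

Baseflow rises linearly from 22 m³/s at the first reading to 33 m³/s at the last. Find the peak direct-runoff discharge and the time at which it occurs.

Subtracting baseflow gives direct-runoff ordinates: 0.00, 5.08, 8.17, 21.25, 47.33, 57.42, 67.50, 97.58, 125.67, 79.75, 50.83, 31.92, 0.00 m³/s.
The maximum is 125.67 m³/s, occurring at the reading for t = 32 h.

Q_p = 125.67 m³/s at t = 32 h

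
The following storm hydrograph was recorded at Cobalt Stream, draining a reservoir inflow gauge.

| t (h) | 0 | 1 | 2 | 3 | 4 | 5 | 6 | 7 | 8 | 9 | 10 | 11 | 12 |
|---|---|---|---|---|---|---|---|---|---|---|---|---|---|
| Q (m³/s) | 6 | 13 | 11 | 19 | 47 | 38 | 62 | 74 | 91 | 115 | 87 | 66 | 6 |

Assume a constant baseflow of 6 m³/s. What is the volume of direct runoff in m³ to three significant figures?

Direct-runoff ordinates (Q − Q_b): 0.0, 7.0, 5.0, 13.0, 41.0, 32.0, 56.0, 68.0, 85.0, 109.0, 81.0, 60.0, 0.0 m³/s.
ΣQ_DR = 557.0 m³/s.
With Δt = 1 h = 3600 s, V = ΣQ_DR · Δt = 557.0 × 3600 = 2.01 × 10^6 m³.

V ≈ 2.01 × 10^6 m³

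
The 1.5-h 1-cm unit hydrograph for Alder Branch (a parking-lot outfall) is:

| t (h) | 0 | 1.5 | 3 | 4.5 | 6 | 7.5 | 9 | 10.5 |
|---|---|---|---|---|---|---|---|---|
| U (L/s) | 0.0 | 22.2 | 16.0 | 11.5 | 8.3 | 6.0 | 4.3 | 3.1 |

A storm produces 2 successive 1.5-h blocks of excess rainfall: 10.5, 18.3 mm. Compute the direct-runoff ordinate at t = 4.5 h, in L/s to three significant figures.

Q ≈ 41.4 L/s

By discrete convolution, Q_j = Σ (P_i / 10 mm) · U_{j−i}.
At t = 4.5 h (j=3): Q = (10.5/10)·11.5 + (18.3/10)·16.0 = 41.4 L/s.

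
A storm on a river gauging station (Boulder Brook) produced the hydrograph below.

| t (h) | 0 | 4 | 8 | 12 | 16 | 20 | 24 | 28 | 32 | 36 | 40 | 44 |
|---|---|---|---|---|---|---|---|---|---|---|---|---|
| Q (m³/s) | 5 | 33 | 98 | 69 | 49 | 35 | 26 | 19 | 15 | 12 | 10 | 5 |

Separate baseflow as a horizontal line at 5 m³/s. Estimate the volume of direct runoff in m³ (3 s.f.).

Direct-runoff ordinates (Q − Q_b): 0.0, 28.0, 93.0, 64.0, 44.0, 30.0, 21.0, 14.0, 10.0, 7.0, 5.0, 0.0 m³/s.
ΣQ_DR = 316.0 m³/s.
With Δt = 4 h = 14400 s, V = ΣQ_DR · Δt = 316.0 × 14400 = 4.55 × 10^6 m³.

V ≈ 4.55 × 10^6 m³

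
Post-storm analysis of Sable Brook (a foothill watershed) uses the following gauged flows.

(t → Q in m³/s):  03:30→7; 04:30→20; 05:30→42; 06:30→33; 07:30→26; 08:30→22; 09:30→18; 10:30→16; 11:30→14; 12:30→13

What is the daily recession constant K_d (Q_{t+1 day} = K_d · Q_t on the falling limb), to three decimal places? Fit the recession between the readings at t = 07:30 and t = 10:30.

K_d ≈ 0.021

Between t = 07:30 and t = 10:30 the flow falls from 26 to 16 m³/s over 3×1 h = 3 h.
Per-interval ratio K = (16/26)^(1/3) = 0.8506; K_d = K^(24/1) = 0.021.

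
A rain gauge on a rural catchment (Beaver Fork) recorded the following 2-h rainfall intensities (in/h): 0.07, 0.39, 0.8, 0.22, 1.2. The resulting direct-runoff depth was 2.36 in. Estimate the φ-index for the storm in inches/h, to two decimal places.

φ ≈ 0.41 in/h

Only the 2 blocks with intensity above φ contribute runoff: 0.8, 1.2 in/h.
Σ(I−φ)·Δt = d  ⇒  (0.8+1.2 − 2φ)·2 = 2.36
φ = (2.000 − 2.36/2) / 2 = 0.41 in/h.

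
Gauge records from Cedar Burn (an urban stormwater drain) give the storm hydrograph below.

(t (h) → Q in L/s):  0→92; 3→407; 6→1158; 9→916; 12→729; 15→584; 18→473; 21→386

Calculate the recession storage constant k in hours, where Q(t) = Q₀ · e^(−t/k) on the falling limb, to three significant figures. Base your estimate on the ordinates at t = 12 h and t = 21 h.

On the falling limb, Q drops from 729 to 386 L/s between t = 12 h and t = 21 h (Δt = 9 h).
k = −Δt / ln(Q₂/Q₁) = −9 / ln(386/729) = 14.2 h.

k ≈ 14.2 h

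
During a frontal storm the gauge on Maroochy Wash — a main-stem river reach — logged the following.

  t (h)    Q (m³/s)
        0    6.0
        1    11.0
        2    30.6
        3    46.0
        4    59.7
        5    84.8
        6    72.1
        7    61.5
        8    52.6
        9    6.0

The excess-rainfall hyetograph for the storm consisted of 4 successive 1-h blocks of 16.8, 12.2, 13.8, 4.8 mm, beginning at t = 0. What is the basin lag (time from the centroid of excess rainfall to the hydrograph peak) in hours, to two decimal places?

Centroid of excess rainfall: t_c = Σ P_i·t̄_i / ΣP_i = 1.6387 h (block centres at 0.5, 1.5, 2.5, 3.5 h).
Hydrograph peak occurs at t = 5 h, so basin lag t_L = 5 − 1.6387 = 3.36 h.

t_L ≈ 3.36 h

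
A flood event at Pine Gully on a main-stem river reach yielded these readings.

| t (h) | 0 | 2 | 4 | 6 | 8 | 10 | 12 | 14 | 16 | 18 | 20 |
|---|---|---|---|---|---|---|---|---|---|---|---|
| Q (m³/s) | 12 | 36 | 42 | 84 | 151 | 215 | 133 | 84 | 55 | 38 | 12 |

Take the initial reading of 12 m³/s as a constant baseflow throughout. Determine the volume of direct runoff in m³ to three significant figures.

V ≈ 5.26 × 10^6 m³

Direct-runoff ordinates (Q − Q_b): 0.0, 24.0, 30.0, 72.0, 139.0, 203.0, 121.0, 72.0, 43.0, 26.0, 0.0 m³/s.
ΣQ_DR = 730.0 m³/s.
With Δt = 2 h = 7200 s, V = ΣQ_DR · Δt = 730.0 × 7200 = 5.26 × 10^6 m³.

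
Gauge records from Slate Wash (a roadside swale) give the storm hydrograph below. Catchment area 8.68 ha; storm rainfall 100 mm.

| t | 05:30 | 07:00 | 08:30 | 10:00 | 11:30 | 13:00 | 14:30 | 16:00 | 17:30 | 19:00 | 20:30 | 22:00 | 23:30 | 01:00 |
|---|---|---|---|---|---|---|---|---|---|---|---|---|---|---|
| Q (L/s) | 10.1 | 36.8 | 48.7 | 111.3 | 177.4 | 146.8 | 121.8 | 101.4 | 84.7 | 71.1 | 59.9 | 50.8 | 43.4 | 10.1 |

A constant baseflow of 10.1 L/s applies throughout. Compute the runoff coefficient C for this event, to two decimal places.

C ≈ 0.58

ΣQ_DR = 932.9 L/s; V = ΣQ_DR·Δt = 5.038 × 10^6 L.
Runoff depth d = V / A = 58.04 mm.
C = d / P = 58.04 / 100 = 0.58.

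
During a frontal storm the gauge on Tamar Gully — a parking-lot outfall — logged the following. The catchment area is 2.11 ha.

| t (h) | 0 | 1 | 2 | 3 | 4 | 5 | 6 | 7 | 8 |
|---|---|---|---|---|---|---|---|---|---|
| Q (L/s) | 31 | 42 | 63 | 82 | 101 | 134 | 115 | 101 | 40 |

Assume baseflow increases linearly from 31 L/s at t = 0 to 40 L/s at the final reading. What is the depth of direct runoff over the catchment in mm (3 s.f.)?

d ≈ 66.5 mm

Direct runoff: 0.00, 9.88, 29.75, 47.62, 65.50, 97.38, 77.25, 62.12, 0.00 L/s; ΣQ_DR = 389.5 L/s.
V = ΣQ_DR · Δt = 389.5 × 3600 s = 1.402 × 10^6 L.
Over A = 2.11 ha, depth = V / A = 66.5 mm.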